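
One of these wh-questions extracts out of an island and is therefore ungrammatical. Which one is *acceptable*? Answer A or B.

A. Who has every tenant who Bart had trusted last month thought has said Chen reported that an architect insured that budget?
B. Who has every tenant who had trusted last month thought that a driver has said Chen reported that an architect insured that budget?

A

In B, the wh-phrase is extracted from inside a complex-NP island (relative clause) (introduced by "who"), which blocks movement.
In A, the extraction path crosses only that-complement boundaries, which are transparent.
So A is grammatical.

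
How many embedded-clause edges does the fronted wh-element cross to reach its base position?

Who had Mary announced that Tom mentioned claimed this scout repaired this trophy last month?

"who" is extracted from the subject of "claimed".
Boundaries crossed, outermost first: [that], [Ø] — 2 in total.

2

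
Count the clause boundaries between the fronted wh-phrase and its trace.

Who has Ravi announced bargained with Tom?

1

"who" is extracted from the subject of "bargained".
Boundaries crossed, outermost first: [Ø] — 1 in total.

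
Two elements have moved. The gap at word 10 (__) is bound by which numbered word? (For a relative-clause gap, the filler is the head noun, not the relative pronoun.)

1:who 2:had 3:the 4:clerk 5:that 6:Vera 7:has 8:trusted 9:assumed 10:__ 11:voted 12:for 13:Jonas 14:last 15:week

The marked gap is the subject of "voted".
Its filler is the fronted wh-phrase "who", at word 1.
(The other dependency links word 4 to a gap after word 8.)

1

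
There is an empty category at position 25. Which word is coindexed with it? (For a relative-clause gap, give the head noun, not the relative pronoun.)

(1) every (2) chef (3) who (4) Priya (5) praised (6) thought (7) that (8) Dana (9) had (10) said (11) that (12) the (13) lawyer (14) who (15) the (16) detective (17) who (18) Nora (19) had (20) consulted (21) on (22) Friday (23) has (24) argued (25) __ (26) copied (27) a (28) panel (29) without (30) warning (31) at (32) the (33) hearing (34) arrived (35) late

The gap at 25 is the subject of "copied", inside a relative clause.
The relative pronoun is "who" (word 14); it is bound by the head noun immediately before it.
Its filler is the head noun "lawyer", at word 13.

13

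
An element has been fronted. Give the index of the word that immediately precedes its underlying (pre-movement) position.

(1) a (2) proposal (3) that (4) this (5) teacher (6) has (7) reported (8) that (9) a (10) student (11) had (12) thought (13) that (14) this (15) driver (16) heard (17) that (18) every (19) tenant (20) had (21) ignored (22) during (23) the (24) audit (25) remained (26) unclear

21

The displaced element is "a proposal" (word 2).
It is linked across 3 clause boundaries (that → that → that).
It functions as the direct object of "ignored", so the gap sits immediately after word 21 ("ignored").
Base order: This teacher has reported that a student had thought that this driver heard that every tenant had ignored a proposal during the audit.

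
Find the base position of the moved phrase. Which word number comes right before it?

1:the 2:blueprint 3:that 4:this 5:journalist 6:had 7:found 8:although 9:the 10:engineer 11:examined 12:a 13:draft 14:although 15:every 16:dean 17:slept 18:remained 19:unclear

The displaced element is "the blueprint" (word 2).
It functions as the direct object of "found", so the gap sits immediately after word 7 ("found").
Base order: This journalist had found the blueprint although the engineer examined a draft although every dean slept.

7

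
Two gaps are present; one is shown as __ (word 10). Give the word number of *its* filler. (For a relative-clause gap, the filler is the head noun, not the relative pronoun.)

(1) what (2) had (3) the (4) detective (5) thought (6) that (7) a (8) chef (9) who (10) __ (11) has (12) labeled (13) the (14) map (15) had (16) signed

8

The marked gap is inside the relative clause, the subject of "labeled".
Its filler is the head noun "chef" (via "who"), at word 8.
(The other dependency links word 1 to a gap after word 16.)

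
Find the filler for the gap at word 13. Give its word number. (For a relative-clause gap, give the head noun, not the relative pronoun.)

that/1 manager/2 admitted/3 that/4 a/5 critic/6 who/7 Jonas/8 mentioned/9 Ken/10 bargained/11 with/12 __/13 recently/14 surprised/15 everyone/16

6

The gap at 13 is the prepositional object of "bargained", inside a relative clause.
The relative pronoun is "who" (word 7); it is bound by the head noun immediately before it.
Its filler is the head noun "critic", at word 6.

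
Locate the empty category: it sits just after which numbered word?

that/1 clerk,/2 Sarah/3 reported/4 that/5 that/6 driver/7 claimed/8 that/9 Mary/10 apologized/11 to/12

The displaced element is "that clerk" (word 2).
It is linked across 2 clause boundaries (that → that).
It functions as the object of the preposition "to" of "apologized", so the gap sits immediately after word 12 ("to").
Base order: Sarah reported that that driver claimed that Mary apologized to that clerk.

12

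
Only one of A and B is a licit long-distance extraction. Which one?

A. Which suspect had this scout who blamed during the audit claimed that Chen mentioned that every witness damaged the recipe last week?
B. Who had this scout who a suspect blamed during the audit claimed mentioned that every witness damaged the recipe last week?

B

In A, the wh-phrase is extracted from inside a complex-NP island (relative clause) (introduced by "who"), which blocks movement.
In B, the extraction path crosses only that-complement boundaries, which are transparent.
So B is grammatical.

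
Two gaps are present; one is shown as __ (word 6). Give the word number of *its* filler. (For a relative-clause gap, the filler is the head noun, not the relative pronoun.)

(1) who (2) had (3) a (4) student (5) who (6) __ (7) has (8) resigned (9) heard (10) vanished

The marked gap is inside the relative clause, the subject of "resigned".
Its filler is the head noun "student" (via "who"), at word 4.
(The other dependency links word 1 to a gap after word 9.)

4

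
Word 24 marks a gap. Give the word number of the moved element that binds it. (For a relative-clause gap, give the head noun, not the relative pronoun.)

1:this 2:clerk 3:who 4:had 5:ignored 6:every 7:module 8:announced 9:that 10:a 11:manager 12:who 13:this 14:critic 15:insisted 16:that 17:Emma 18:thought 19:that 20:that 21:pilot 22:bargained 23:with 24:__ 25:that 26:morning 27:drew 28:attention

The gap at 24 is the prepositional object of "bargained", inside a relative clause.
The relative pronoun is "who" (word 12); it is bound by the head noun immediately before it.
Its filler is the head noun "manager", at word 11.

11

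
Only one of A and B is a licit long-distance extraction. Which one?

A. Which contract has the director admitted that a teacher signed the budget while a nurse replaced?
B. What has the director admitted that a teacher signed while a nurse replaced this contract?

B

In A, the wh-phrase is extracted from inside an adjunct island (introduced by "while"), which blocks movement.
In B, the extraction path crosses only that-complement boundaries, which are transparent.
So B is grammatical.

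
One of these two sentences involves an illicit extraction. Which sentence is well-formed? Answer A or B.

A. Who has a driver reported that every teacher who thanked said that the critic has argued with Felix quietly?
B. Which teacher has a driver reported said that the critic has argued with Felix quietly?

B

In A, the wh-phrase is extracted from inside a complex-NP island (relative clause) (introduced by "who"), which blocks movement.
In B, the extraction path crosses only that-complement boundaries, which are transparent.
So B is grammatical.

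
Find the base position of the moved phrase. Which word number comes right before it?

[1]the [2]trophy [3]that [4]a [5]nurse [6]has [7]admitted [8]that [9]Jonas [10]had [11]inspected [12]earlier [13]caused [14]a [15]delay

11

The displaced element is "the trophy" (word 2).
It is linked across 1 clause boundary (that).
It functions as the direct object of "inspected", so the gap sits immediately after word 11 ("inspected").
Base order: A nurse has admitted that Jonas had inspected the trophy earlier.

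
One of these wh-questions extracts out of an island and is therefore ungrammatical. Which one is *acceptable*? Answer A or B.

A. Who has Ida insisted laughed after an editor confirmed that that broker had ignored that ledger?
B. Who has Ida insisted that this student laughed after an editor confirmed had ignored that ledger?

A

In B, the wh-phrase is extracted from inside an adjunct island (introduced by "after"), which blocks movement.
In A, the extraction path crosses only that-complement boundaries, which are transparent.
So A is grammatical.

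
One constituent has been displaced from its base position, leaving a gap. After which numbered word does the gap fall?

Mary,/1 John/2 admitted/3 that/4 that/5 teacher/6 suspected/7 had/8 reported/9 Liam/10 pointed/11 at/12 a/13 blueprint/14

7

The displaced element is "Mary" (word 1).
It is linked across 2 clause boundaries (that → Ø).
It functions as the subject of "reported", so the gap sits immediately after word 7 ("suspected").
Base order: John admitted that that teacher suspected that Mary had reported Liam pointed at a blueprint.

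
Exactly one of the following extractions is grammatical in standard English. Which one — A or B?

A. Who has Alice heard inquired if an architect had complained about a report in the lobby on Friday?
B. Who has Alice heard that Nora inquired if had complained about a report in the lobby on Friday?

A

In B, the wh-phrase is extracted from inside a wh-island (introduced by "if"), which blocks movement.
In A, the extraction path crosses only that-complement boundaries, which are transparent.
So A is grammatical.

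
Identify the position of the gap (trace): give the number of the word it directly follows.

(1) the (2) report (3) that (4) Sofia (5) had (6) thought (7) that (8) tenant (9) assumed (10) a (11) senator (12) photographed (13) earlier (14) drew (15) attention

The displaced element is "the report" (word 2).
It is linked across 2 clause boundaries (Ø → Ø).
It functions as the direct object of "photographed", so the gap sits immediately after word 12 ("photographed").
Base order: Sofia had thought that tenant assumed a senator photographed the report earlier.

12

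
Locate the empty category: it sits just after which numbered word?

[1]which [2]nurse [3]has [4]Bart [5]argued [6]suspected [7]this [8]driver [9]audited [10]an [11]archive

5

The displaced element is "which nurse" (word 2).
It is linked across 1 clause boundary (Ø).
It functions as the subject of "suspected", so the gap sits immediately after word 5 ("argued").
Base order: Bart has argued that which nurse suspected this driver audited an archive.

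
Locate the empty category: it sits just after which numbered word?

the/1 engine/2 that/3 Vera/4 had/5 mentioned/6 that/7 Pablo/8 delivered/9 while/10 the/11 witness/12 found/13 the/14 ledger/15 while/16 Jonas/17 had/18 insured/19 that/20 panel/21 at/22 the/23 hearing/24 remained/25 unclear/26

The displaced element is "the engine" (word 2).
It is linked across 1 clause boundary (that).
It functions as the direct object of "delivered", so the gap sits immediately after word 9 ("delivered").
Base order: Vera had mentioned that Pablo delivered the engine while the witness found the ledger while Jonas had insured that panel at the hearing.

9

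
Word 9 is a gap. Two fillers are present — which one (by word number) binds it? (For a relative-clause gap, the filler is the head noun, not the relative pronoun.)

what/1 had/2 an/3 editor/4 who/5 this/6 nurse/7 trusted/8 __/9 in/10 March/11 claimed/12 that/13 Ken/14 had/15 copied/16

The marked gap is inside the relative clause, the direct object of "trusted".
Its filler is the head noun "editor" (via "who"), at word 4.
(The other dependency links word 1 to a gap after word 16.)

4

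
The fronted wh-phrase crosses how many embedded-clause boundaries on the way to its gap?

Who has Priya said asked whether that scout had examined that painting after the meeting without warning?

"who" is extracted from the subject of "asked".
Boundaries crossed, outermost first: [Ø] — 1 in total.

1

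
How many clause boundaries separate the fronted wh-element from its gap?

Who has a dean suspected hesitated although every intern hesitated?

1

"who" is extracted from the subject of "hesitated".
Boundaries crossed, outermost first: [Ø] — 1 in total.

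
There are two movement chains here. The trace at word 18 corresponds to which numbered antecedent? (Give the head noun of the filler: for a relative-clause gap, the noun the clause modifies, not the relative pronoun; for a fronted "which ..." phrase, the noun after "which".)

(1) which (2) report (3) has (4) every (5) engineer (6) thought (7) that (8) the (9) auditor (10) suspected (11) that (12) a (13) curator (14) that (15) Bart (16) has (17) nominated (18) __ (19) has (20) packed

The marked gap is inside the relative clause, the direct object of "nominated".
Its filler is the head noun "curator" (via "that"), at word 13.
(The other dependency links word 2 to a gap after word 20.)

13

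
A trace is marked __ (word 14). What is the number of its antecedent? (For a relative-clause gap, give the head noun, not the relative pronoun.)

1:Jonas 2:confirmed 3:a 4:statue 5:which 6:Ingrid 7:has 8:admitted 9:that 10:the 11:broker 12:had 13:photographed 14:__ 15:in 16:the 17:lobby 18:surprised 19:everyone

4

The gap at 14 is the object of "photographed", inside a relative clause.
The relative pronoun is "which" (word 5); it is bound by the head noun immediately before it.
Its filler is the head noun "statue", at word 4.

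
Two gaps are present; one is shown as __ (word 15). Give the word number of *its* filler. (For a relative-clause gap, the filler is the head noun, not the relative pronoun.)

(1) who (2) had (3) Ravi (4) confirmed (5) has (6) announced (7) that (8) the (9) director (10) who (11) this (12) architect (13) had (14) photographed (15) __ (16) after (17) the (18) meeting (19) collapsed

The marked gap is inside the relative clause, the direct object of "photographed".
Its filler is the head noun "director" (via "who"), at word 9.
(The other dependency links word 1 to a gap after word 4.)

9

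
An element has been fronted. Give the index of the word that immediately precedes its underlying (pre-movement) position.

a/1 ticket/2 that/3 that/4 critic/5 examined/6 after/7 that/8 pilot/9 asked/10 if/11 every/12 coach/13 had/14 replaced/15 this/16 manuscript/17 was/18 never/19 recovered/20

The displaced element is "a ticket" (word 2).
It functions as the direct object of "examined", so the gap sits immediately after word 6 ("examined").
Base order: That critic examined a ticket after that pilot asked if every coach had replaced this manuscript.

6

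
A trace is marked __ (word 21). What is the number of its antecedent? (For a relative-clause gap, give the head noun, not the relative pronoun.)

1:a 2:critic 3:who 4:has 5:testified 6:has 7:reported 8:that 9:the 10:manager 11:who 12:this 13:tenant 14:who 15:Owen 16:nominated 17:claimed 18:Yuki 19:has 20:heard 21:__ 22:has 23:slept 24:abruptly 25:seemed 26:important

The gap at 21 is the subject of "slept", inside a relative clause.
The relative pronoun is "who" (word 11); it is bound by the head noun immediately before it.
Its filler is the head noun "manager", at word 10.

10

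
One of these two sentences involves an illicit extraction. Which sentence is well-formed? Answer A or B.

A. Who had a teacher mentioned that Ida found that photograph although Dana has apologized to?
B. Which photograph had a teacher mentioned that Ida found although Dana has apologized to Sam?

B

In A, the wh-phrase is extracted from inside an adjunct island (introduced by "although"), which blocks movement.
In B, the extraction path crosses only that-complement boundaries, which are transparent.
So B is grammatical.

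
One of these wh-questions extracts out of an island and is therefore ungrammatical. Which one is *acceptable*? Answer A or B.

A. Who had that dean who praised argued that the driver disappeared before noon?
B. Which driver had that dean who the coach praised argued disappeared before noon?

In A, the wh-phrase is extracted from inside a complex-NP island (relative clause) (introduced by "who"), which blocks movement.
In B, the extraction path crosses only that-complement boundaries, which are transparent.
So B is grammatical.

B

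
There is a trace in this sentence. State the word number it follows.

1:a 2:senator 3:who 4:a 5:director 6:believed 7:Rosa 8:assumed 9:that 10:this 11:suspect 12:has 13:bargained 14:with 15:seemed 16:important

The displaced element is "a senator" (word 2).
It is linked across 2 clause boundaries (Ø → that).
It functions as the object of the preposition "with" of "bargained", so the gap sits immediately after word 14 ("with").
Base order: A director believed Rosa assumed that this suspect has bargained with a senator.

14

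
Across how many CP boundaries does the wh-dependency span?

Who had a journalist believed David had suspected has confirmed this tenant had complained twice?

"who" is extracted from the subject of "confirmed".
Boundaries crossed, outermost first: [Ø], [Ø] — 2 in total.

2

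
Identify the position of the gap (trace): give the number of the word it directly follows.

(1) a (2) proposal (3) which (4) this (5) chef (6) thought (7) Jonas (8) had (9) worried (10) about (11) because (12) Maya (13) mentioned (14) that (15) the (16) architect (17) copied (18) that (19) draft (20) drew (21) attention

10

The displaced element is "a proposal" (word 2).
It is linked across 1 clause boundary (Ø).
It functions as the object of the preposition "about" of "worried", so the gap sits immediately after word 10 ("about").
Base order: This chef thought Jonas had worried about a proposal because Maya mentioned that the architect copied that draft.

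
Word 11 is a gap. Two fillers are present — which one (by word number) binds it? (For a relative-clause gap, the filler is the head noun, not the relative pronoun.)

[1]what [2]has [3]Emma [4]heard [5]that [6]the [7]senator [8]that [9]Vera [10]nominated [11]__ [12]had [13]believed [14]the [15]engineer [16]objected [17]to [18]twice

7

The marked gap is inside the relative clause, the direct object of "nominated".
Its filler is the head noun "senator" (via "that"), at word 7.
(The other dependency links word 1 to a gap after word 17.)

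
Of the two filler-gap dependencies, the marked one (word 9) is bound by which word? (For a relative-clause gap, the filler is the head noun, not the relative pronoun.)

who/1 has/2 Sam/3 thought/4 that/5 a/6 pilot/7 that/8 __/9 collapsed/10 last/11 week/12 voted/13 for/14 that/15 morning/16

7

The marked gap is inside the relative clause, the subject of "collapsed".
Its filler is the head noun "pilot" (via "that"), at word 7.
(The other dependency links word 1 to a gap after word 14.)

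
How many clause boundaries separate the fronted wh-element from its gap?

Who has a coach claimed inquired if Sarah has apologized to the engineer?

"who" is extracted from the subject of "inquired".
Boundaries crossed, outermost first: [Ø] — 1 in total.

1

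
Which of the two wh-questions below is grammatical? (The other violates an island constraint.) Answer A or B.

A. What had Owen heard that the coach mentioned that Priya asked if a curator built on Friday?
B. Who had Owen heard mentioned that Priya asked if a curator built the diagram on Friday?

B

In A, the wh-phrase is extracted from inside a wh-island (introduced by "if"), which blocks movement.
In B, the extraction path crosses only that-complement boundaries, which are transparent.
So B is grammatical.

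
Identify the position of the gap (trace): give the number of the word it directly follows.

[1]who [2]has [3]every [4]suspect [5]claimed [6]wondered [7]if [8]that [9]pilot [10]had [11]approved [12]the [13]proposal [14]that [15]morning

The displaced element is "who" (word 1).
It is linked across 1 clause boundary (Ø).
It functions as the subject of "wondered", so the gap sits immediately after word 5 ("claimed").
Base order: Every suspect has claimed that who wondered if that pilot had approved the proposal that morning.

5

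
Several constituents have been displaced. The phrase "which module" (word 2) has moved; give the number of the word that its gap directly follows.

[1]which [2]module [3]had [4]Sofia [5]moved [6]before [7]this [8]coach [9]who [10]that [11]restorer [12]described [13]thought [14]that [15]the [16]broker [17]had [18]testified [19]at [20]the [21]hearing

The displaced element is "which module" (word 2).
It functions as the direct object of "moved", so the gap sits immediately after word 5 ("moved").
Base order: Sofia had moved which module before this coach who that restorer described thought that the broker had testified at the hearing.

5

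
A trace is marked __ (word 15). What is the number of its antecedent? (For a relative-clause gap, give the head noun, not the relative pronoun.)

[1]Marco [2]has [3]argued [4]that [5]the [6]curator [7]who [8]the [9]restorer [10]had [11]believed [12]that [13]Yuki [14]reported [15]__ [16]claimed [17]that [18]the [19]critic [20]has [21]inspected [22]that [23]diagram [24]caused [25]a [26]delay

The gap at 15 is the subject of "claimed", inside a relative clause.
The relative pronoun is "who" (word 7); it is bound by the head noun immediately before it.
Its filler is the head noun "curator", at word 6.

6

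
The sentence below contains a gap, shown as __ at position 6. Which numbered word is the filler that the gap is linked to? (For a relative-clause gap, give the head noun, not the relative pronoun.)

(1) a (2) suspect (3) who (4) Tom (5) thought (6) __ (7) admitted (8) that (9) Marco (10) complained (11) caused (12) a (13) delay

2

The gap at 6 is the subject of "admitted", inside a relative clause.
The relative pronoun is "who" (word 3); it is bound by the head noun immediately before it.
Its filler is the head noun "suspect", at word 2.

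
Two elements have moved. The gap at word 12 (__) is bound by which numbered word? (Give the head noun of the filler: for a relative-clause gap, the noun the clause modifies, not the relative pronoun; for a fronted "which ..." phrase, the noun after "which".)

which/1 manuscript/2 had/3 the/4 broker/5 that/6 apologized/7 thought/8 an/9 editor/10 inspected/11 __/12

The marked gap is the direct object of "inspected".
Its filler is the fronted wh-phrase "which manuscript", at word 2.
(The other dependency links word 5 to a gap after word 6.)

2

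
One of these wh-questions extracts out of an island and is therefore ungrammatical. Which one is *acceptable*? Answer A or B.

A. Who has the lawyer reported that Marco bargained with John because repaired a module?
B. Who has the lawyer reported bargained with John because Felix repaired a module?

In A, the wh-phrase is extracted from inside an adjunct island (introduced by "because"), which blocks movement.
In B, the extraction path crosses only that-complement boundaries, which are transparent.
So B is grammatical.

B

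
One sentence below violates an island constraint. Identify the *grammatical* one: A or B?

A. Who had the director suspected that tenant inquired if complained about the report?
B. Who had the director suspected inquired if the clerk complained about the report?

In A, the wh-phrase is extracted from inside a wh-island (introduced by "if"), which blocks movement.
In B, the extraction path crosses only that-complement boundaries, which are transparent.
So B is grammatical.

B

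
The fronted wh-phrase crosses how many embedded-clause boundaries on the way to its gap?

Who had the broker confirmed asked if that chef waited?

"who" is extracted from the subject of "asked".
Boundaries crossed, outermost first: [Ø] — 1 in total.

1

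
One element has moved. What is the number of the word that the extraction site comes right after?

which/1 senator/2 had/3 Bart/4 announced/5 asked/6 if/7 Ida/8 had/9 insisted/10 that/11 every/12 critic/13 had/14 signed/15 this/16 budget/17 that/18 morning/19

The displaced element is "which senator" (word 2).
It is linked across 1 clause boundary (Ø).
It functions as the subject of "asked", so the gap sits immediately after word 5 ("announced").
Base order: Bart had announced that which senator asked if Ida had insisted that every critic had signed this budget that morning.

5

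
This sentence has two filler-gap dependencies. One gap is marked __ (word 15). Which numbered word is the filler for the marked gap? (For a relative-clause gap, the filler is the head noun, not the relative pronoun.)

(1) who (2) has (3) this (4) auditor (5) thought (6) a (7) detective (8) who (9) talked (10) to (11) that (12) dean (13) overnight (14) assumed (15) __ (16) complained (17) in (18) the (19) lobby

The marked gap is the subject of "complained".
Its filler is the fronted wh-phrase "who", at word 1.
(The other dependency links word 7 to a gap after word 8.)

1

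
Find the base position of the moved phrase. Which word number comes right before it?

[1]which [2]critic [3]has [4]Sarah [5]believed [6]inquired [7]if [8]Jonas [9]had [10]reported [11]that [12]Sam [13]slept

The displaced element is "which critic" (word 2).
It is linked across 1 clause boundary (Ø).
It functions as the subject of "inquired", so the gap sits immediately after word 5 ("believed").
Base order: Sarah has believed that which critic inquired if Jonas had reported that Sam slept.

5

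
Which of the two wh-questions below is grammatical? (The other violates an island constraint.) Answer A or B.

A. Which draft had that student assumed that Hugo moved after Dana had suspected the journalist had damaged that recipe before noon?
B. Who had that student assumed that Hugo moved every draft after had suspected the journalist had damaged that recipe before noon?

In B, the wh-phrase is extracted from inside an adjunct island (introduced by "after"), which blocks movement.
In A, the extraction path crosses only that-complement boundaries, which are transparent.
So A is grammatical.

A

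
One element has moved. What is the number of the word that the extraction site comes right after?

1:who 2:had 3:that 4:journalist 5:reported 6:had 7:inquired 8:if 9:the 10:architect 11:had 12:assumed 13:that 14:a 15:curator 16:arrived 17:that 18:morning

The displaced element is "who" (word 1).
It is linked across 1 clause boundary (Ø).
It functions as the subject of "inquired", so the gap sits immediately after word 5 ("reported").
Base order: That journalist had reported that who had inquired if the architect had assumed that a curator arrived that morning.

5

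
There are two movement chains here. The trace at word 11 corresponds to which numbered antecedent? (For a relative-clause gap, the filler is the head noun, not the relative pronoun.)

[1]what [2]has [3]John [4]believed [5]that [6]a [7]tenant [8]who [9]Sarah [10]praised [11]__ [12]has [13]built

7

The marked gap is inside the relative clause, the direct object of "praised".
Its filler is the head noun "tenant" (via "who"), at word 7.
(The other dependency links word 1 to a gap after word 13.)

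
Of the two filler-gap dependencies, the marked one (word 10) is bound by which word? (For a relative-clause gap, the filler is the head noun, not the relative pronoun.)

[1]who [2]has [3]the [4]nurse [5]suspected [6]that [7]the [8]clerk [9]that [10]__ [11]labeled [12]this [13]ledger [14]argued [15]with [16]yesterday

8

The marked gap is inside the relative clause, the subject of "labeled".
Its filler is the head noun "clerk" (via "that"), at word 8.
(The other dependency links word 1 to a gap after word 15.)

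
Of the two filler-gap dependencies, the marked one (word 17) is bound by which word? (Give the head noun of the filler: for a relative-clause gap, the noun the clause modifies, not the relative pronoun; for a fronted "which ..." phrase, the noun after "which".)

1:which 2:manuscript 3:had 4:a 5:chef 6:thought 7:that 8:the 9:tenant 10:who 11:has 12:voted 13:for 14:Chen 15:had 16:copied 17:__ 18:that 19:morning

The marked gap is the direct object of "copied".
Its filler is the fronted wh-phrase "which manuscript", at word 2.
(The other dependency links word 9 to a gap after word 10.)

2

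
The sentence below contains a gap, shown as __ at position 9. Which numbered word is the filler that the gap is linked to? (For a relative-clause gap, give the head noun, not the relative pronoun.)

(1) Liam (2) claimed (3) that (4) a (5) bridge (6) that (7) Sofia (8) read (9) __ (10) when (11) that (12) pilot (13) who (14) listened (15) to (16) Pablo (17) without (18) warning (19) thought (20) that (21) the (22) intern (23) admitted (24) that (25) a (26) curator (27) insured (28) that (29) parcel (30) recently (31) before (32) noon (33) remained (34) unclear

The gap at 9 is the object of "read", inside a relative clause.
The relative pronoun is "that" (word 6); it is bound by the head noun immediately before it.
Its filler is the head noun "bridge", at word 5.

5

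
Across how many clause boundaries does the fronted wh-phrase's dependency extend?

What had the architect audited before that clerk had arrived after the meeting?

0

"what" originates inside the matrix clause — no clause boundary is crossed.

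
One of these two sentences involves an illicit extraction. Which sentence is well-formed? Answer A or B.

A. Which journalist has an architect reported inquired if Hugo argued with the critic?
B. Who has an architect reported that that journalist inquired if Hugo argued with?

A

In B, the wh-phrase is extracted from inside a wh-island (introduced by "if"), which blocks movement.
In A, the extraction path crosses only that-complement boundaries, which are transparent.
So A is grammatical.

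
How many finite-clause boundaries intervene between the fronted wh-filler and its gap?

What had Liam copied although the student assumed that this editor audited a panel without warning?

0

"what" originates inside the matrix clause — no clause boundary is crossed.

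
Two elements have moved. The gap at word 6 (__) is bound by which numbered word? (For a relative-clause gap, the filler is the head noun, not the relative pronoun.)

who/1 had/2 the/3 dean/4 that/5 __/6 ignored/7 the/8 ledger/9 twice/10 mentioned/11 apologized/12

4

The marked gap is inside the relative clause, the subject of "ignored".
Its filler is the head noun "dean" (via "that"), at word 4.
(The other dependency links word 1 to a gap after word 11.)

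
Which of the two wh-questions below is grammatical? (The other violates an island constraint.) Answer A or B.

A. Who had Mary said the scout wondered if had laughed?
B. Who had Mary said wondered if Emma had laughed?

B

In A, the wh-phrase is extracted from inside a wh-island (introduced by "if"), which blocks movement.
In B, the extraction path crosses only that-complement boundaries, which are transparent.
So B is grammatical.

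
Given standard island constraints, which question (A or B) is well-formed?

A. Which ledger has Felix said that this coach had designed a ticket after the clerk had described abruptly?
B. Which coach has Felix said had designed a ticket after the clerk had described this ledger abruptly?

In A, the wh-phrase is extracted from inside an adjunct island (introduced by "after"), which blocks movement.
In B, the extraction path crosses only that-complement boundaries, which are transparent.
So B is grammatical.

B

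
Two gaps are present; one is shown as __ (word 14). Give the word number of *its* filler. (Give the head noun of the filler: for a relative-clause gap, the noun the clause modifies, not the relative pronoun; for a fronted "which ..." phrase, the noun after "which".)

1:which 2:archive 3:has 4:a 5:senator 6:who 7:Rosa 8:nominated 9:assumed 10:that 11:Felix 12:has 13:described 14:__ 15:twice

2

The marked gap is the direct object of "described".
Its filler is the fronted wh-phrase "which archive", at word 2.
(The other dependency links word 5 to a gap after word 8.)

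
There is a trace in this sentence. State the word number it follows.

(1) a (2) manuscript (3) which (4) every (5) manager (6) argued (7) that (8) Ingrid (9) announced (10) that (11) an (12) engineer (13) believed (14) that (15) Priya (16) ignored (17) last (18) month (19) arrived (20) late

16

The displaced element is "a manuscript" (word 2).
It is linked across 3 clause boundaries (that → that → that).
It functions as the direct object of "ignored", so the gap sits immediately after word 16 ("ignored").
Base order: Every manager argued that Ingrid announced that an engineer believed that Priya ignored a manuscript last month.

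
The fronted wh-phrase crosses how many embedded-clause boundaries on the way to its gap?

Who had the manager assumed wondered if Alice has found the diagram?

"who" is extracted from the subject of "wondered".
Boundaries crossed, outermost first: [Ø] — 1 in total.

1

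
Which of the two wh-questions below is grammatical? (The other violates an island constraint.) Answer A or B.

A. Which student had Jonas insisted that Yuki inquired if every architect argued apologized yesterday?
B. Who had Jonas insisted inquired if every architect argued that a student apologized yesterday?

B

In A, the wh-phrase is extracted from inside a wh-island (introduced by "if"), which blocks movement.
In B, the extraction path crosses only that-complement boundaries, which are transparent.
So B is grammatical.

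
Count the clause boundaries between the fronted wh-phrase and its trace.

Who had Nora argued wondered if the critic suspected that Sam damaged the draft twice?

1

"who" is extracted from the subject of "wondered".
Boundaries crossed, outermost first: [Ø] — 1 in total.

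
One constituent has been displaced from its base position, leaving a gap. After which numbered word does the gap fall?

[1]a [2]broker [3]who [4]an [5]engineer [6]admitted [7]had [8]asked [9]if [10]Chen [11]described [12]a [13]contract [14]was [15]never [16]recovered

The displaced element is "a broker" (word 2).
It is linked across 1 clause boundary (Ø).
It functions as the subject of "asked", so the gap sits immediately after word 6 ("admitted").
Base order: An engineer admitted that a broker had asked if Chen described a contract.

6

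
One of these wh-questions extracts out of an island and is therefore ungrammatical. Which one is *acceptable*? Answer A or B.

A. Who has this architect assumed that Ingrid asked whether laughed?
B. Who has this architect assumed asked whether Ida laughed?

In A, the wh-phrase is extracted from inside a wh-island (introduced by "whether"), which blocks movement.
In B, the extraction path crosses only that-complement boundaries, which are transparent.
So B is grammatical.

B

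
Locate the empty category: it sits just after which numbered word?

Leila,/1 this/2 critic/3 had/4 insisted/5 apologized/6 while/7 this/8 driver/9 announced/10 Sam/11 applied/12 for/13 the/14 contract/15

5

The displaced element is "Leila" (word 1).
It is linked across 1 clause boundary (Ø).
It functions as the subject of "apologized", so the gap sits immediately after word 5 ("insisted").
Base order: This critic had insisted that Leila apologized while this driver announced Sam applied for the contract.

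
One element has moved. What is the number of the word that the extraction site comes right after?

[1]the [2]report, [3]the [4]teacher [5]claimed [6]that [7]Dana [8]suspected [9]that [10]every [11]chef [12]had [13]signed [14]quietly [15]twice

13

The displaced element is "the report" (word 2).
It is linked across 2 clause boundaries (that → that).
It functions as the direct object of "signed", so the gap sits immediately after word 13 ("signed").
Base order: The teacher claimed that Dana suspected that every chef had signed the report quietly twice.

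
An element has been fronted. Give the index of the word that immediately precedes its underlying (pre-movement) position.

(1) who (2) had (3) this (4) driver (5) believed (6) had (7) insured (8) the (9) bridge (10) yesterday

The displaced element is "who" (word 1).
It is linked across 1 clause boundary (Ø).
It functions as the subject of "insured", so the gap sits immediately after word 5 ("believed").
Base order: This driver had believed who had insured the bridge yesterday.

5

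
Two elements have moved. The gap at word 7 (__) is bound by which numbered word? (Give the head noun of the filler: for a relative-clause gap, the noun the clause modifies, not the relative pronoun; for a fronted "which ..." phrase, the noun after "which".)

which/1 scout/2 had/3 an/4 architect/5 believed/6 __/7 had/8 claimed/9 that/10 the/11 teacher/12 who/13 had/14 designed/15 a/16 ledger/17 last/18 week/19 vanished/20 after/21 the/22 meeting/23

2

The marked gap is the subject of "claimed".
Its filler is the fronted wh-phrase "which scout", at word 2.
(The other dependency links word 12 to a gap after word 13.)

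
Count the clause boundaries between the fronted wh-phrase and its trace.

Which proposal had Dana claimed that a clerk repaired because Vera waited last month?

"which proposal" is extracted from the object of "repaired".
Boundaries crossed, outermost first: [that] — 1 in total.

1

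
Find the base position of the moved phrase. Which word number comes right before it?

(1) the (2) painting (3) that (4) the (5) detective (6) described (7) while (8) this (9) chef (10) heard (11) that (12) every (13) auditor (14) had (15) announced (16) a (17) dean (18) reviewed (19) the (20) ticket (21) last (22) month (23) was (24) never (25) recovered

6

The displaced element is "the painting" (word 2).
It functions as the direct object of "described", so the gap sits immediately after word 6 ("described").
Base order: The detective described the painting while this chef heard that every auditor had announced a dean reviewed the ticket last month.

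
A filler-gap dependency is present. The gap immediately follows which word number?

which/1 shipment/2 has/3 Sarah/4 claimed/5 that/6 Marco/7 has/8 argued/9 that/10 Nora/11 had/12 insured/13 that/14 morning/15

13

The displaced element is "which shipment" (word 2).
It is linked across 2 clause boundaries (that → that).
It functions as the direct object of "insured", so the gap sits immediately after word 13 ("insured").
Base order: Sarah has claimed that Marco has argued that Nora had insured which shipment that morning.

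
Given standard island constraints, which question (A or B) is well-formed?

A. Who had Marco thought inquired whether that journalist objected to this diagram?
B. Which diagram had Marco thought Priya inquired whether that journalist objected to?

A

In B, the wh-phrase is extracted from inside a wh-island (introduced by "whether"), which blocks movement.
In A, the extraction path crosses only that-complement boundaries, which are transparent.
So A is grammatical.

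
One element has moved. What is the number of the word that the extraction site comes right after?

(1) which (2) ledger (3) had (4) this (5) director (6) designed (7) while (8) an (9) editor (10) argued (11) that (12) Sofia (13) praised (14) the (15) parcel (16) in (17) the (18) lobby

6

The displaced element is "which ledger" (word 2).
It functions as the direct object of "designed", so the gap sits immediately after word 6 ("designed").
Base order: This director had designed which ledger while an editor argued that Sofia praised the parcel in the lobby.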